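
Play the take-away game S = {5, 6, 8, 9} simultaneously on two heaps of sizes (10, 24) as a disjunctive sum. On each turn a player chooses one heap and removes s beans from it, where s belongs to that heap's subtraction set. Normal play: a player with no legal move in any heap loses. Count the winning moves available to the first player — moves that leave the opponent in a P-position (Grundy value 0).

All heaps use S = {5, 6, 8, 9}:
G(0) = 0
G(1) = mex{} = 0
G(2) = mex{} = 0
G(3) = mex{} = 0
G(4) = mex{} = 0
G(5) = mex{0} = 1
G(6) = mex{0,0} = 1
G(7) = mex{0,0} = 1
G(8) = mex{0,0,0} = 1
G(9) = mex{0,0,0,0} = 1
G(10) = mex{1,0,0,0} = 2
G(11) = mex{1,1,0,0} = 2
G(12) = mex{1,1,0,0} = 2
G(13) = mex{1,1,1,0} = 2
G(14) = mex{1,1,1,1} = 0
G(15) = mex{2,1,1,1} = 0
G(16) = mex{2,2,1,1} = 0
G(17) = mex{2,2,1,1} = 0
G(18) = mex{2,2,2,1} = 0
G(19) = mex{0,2,2,2} = 1
G(20) = mex{0,0,2,2} = 1
G(21) = mex{0,0,2,2} = 1
G(22) = mex{0,0,0,2} = 1
G(23) = mex{0,0,0,0} = 1
G(24) = mex{1,0,0,0} = 2
Heap A: G(10) = 2.
Heap B: G(24) = 2.
Combined Grundy value = 2 ⊕ 2 = 0.
A winning move leaves total XOR = 0, i.e. changes one component's Grundy value g to g ⊕ X where X is the current total.
Heap A: target g' = 2⊕0 = 2, but every legal move changes the Grundy value (mex property), so 0 moves.
Heap B: target g' = 2⊕0 = 2, but every legal move changes the Grundy value (mex property), so 0 moves.

0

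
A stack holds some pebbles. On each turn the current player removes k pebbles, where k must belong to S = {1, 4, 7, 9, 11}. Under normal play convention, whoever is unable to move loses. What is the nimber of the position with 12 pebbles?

G(0) = 0
G(1) = mex{0} = 1
G(2) = mex{1} = 0
G(3) = mex{0} = 1
G(4) = mex{1,0} = 2
G(5) = mex{2,1} = 0
G(6) = mex{0,0} = 1
G(7) = mex{1,1,0} = 2
G(8) = mex{2,2,1} = 0
G(9) = mex{0,0,0,0} = 1
G(10) = mex{1,1,1,1} = 0
G(11) = mex{0,2,2,0,0} = 1
G(12) = mex{1,0,0,1,1} = 2

2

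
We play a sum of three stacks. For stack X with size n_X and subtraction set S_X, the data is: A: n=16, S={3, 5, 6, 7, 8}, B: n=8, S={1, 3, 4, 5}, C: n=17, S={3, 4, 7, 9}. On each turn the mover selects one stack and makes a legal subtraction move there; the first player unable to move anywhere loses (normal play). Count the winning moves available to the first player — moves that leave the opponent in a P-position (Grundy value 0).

Stack A, S = {3, 5, 6, 7, 8}:
n :  0  1  2  3  4  5  6  7  8  9 10 11 12 13 14 15 16
G :  0  0  0  1  1  1  2  2  2  3  3  0  0  0  1  1  1
G_A(16) = 1.
Stack B, S = {1, 3, 4, 5}:
G(0) = 0
G(1) = mex{0} = 1
G(2) = mex{1} = 0
G(3) = mex{0,0} = 1
G(4) = mex{1,1,0} = 2
G(5) = mex{2,0,1,0} = 3
G(6) = mex{3,1,0,1} = 2
G(7) = mex{2,2,1,0} = 3
G(8) = mex{3,3,2,1} = 0
G_B(8) = 0.
Stack C, S = {3, 4, 7, 9}:
n :  0  1  2  3  4  5  6  7  8  9 10 11 12 13 14 15 16 17
G :  0  0  0  1  1  1  2  2  2  3  3  3  0  0  0  1  1  1
G_C(17) = 1.
Combined Grundy value = 1 ⊕ 0 ⊕ 1 = 0.
A winning move leaves total XOR = 0, i.e. changes one component's Grundy value g to g ⊕ X where X is the current total.
Stack A: target g' = 1⊕0 = 1, but every legal move changes the Grundy value (mex property), so 0 moves.
Stack B: target g' = 0⊕0 = 0, but every legal move changes the Grundy value (mex property), so 0 moves.
Stack C: target g' = 1⊕0 = 1, but every legal move changes the Grundy value (mex property), so 0 moves.

0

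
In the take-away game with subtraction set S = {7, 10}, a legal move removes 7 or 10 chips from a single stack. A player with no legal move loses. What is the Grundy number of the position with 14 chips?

2

G(0) = 0
G(1) = mex{} = 0
G(2) = mex{} = 0
G(3) = mex{} = 0
G(4) = mex{} = 0
G(5) = mex{} = 0
G(6) = mex{} = 0
G(7) = mex{0} = 1
G(8) = mex{0} = 1
G(9) = mex{0} = 1
G(10) = mex{0,0} = 1
G(11) = mex{0,0} = 1
G(12) = mex{0,0} = 1
G(13) = mex{0,0} = 1
G(14) = mex{1,0} = 2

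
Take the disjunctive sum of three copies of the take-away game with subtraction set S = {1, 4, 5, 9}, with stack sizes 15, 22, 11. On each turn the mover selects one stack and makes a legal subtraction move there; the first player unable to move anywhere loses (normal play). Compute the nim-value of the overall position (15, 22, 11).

All stacks use S = {1, 4, 5, 9}:
n :  0  1  2  3  4  5  6  7  8  9 10 11 12 13 14 15 16 17 18 19 20 21 22
G :  0  1  0  1  2  3  2  3  0  1  0  1  2  3  2  3  0  1  0  1  2  3  2
Stack A: G(15) = 3.
Stack B: G(22) = 2.
Stack C: G(11) = 1.
Combined Grundy value = 3 ⊕ 2 ⊕ 1 = 0.

0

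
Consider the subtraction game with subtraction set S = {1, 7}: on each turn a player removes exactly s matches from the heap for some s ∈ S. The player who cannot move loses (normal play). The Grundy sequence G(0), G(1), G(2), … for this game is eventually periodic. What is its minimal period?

2

G(0) = 0
G(1) = mex{0} = 1
G(2) = mex{1} = 0
G(3) = mex{0} = 1
G(4) = mex{1} = 0
G(5) = mex{0} = 1
G(6) = mex{1} = 0
G(7) = mex{0,0} = 1
G(8) = mex{1,1} = 0
G(9) = mex{0,0} = 1
G(10) = mex{1,1} = 0
G(11) = mex{0,0} = 1
G(12) = mex{1,1} = 0
G(13) = mex{0,0} = 1
G(14) = mex{1,1} = 0
G(n+2) = G(n) holds for n = 0,…,6 (a full window of length max(S) = 7), so the sequence is purely periodic with period 2.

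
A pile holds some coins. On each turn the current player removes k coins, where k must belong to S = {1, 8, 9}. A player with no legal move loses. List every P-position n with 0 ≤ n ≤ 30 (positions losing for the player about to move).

0, 2, 4, 6, 16, 18, 20, 22

n :  0  1  2  3  4  5  6  7  8  9 10 11 12 13 14 15 16 17 18 19 20 21 22 23 24 25 26 27 28 29 30
G :  0  1  0  1  0  1  0  1  2  3  2  3  2  3  2  3  0  1  0  1  0  1  0  1  2  3  2  3  2  3  2
P-positions are exactly the n with G(n) = 0.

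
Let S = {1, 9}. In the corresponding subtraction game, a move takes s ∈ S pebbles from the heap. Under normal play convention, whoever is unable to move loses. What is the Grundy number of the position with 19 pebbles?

n :  0  1  2  3  4  5  6  7  8  9 10 11 12 13 14 15 16 17 18 19
G :  0  1  0  1  0  1  0  1  0  1  0  1  0  1  0  1  0  1  0  1

1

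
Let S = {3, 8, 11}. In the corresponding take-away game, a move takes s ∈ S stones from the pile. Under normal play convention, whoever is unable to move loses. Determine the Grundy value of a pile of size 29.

n :  0  1  2  3  4  5  6  7  8  9 10 11 12 13 14 15 16 17 18 19 20 21 22 23 24 25 26 27 28 29
G :  0  0  0  1  1  1  0  0  2  1  1  3  2  2  2  3  0  3  2  1  0  0  0  1  1  1  0  2  2  1

1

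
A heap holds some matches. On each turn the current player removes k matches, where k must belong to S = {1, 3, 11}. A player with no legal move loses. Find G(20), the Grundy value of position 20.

n :  0  1  2  3  4  5  6  7  8  9 10 11 12 13 14 15 16 17 18 19 20
G :  0  1  0  1  0  1  0  1  0  1  0  1  0  1  0  1  0  1  0  1  0

0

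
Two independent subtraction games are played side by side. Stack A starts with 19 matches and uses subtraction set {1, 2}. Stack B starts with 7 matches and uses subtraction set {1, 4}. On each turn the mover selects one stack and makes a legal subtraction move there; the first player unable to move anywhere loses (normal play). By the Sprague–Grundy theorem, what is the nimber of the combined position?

1

Stack A, S = {1, 2}:
n :  0  1  2  3  4  5  6  7  8  9 10 11 12 13 14 15 16 17 18 19
G :  0  1  2  0  1  2  0  1  2  0  1  2  0  1  2  0  1  2  0  1
G_A(19) = 1.
Stack B, S = {1, 4}:
n : 0 1 2 3 4 5 6 7
G : 0 1 0 1 2 0 1 0
G_B(7) = 0.
Combined Grundy value = 1 ⊕ 0 = 1.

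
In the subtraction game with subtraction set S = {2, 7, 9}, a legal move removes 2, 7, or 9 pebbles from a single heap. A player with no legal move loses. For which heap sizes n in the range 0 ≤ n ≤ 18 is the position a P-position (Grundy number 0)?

0, 1, 4, 5, 15, 16

n :  0  1  2  3  4  5  6  7  8  9 10 11 12 13 14 15 16 17 18
G :  0  0  1  1  0  0  1  1  2  2  3  3  2  2  3  0  0  1  1
P-positions are exactly the n with G(n) = 0.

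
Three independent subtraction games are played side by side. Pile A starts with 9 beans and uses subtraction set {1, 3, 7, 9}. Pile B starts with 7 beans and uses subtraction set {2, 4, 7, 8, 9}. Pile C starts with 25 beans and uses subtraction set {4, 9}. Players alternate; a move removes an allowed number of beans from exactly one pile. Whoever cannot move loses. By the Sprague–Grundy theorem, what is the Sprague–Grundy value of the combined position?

Pile A, S = {1, 3, 7, 9}:
n : 0 1 2 3 4 5 6 7 8 9
G : 0 1 0 1 0 1 0 1 0 1
G_A(9) = 1.
Pile B, S = {2, 4, 7, 8, 9}:
G(0) = 0
G(1) = mex{} = 0
G(2) = mex{0} = 1
G(3) = mex{0} = 1
G(4) = mex{1,0} = 2
G(5) = mex{1,0} = 2
G(6) = mex{2,1} = 0
G(7) = mex{2,1,0} = 3
G_B(7) = 3.
Pile C, S = {4, 9}:
G(0) = 0
G(1) = mex{} = 0
G(2) = mex{} = 0
G(3) = mex{} = 0
G(4) = mex{0} = 1
G(5) = mex{0} = 1
G(6) = mex{0} = 1
G(7) = mex{0} = 1
G(8) = mex{1} = 0
G(9) = mex{1,0} = 2
G(10) = mex{1,0} = 2
G(11) = mex{1,0} = 2
G(12) = mex{0,0} = 1
G(13) = mex{2,1} = 0
G(14) = mex{2,1} = 0
G(15) = mex{2,1} = 0
G(16) = mex{1,1} = 0
G(17) = mex{0,0} = 1
G(18) = mex{0,2} = 1
G(19) = mex{0,2} = 1
G(20) = mex{0,2} = 1
G(21) = mex{1,1} = 0
G(22) = mex{1,0} = 2
G(23) = mex{1,0} = 2
G(24) = mex{1,0} = 2
G(25) = mex{0,0} = 1
G_C(25) = 1.
Combined Grundy value = 1 ⊕ 3 ⊕ 1 = 3.

3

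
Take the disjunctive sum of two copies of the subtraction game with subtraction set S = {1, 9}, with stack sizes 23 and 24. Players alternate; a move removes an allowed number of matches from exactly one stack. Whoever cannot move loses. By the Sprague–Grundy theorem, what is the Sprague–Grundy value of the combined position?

1

All stacks use S = {1, 9}:
G(0) = 0
G(1) = mex{0} = 1
G(2) = mex{1} = 0
G(3) = mex{0} = 1
G(4) = mex{1} = 0
G(5) = mex{0} = 1
G(6) = mex{1} = 0
G(7) = mex{0} = 1
G(8) = mex{1} = 0
G(9) = mex{0,0} = 1
G(10) = mex{1,1} = 0
G(11) = mex{0,0} = 1
G(12) = mex{1,1} = 0
G(13) = mex{0,0} = 1
G(14) = mex{1,1} = 0
G(15) = mex{0,0} = 1
G(16) = mex{1,1} = 0
G(17) = mex{0,0} = 1
G(18) = mex{1,1} = 0
G(19) = mex{0,0} = 1
G(20) = mex{1,1} = 0
G(21) = mex{0,0} = 1
G(22) = mex{1,1} = 0
G(23) = mex{0,0} = 1
G(24) = mex{1,1} = 0
Stack A: G(23) = 1.
Stack B: G(24) = 0.
Combined Grundy value = 1 ⊕ 0 = 1.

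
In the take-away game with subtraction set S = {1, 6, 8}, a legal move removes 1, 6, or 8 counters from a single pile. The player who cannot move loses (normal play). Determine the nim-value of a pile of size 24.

n :  0  1  2  3  4  5  6  7  8  9 10 11 12 13 14 15 16 17 18 19 20 21 22 23 24
G :  0  1  0  1  0  1  2  0  1  0  1  0  1  2  0  1  0  1  0  1  2  0  1  0  1

1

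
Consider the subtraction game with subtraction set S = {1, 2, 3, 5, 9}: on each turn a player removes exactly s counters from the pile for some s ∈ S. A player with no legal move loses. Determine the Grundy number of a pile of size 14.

2

G(0) = 0
G(1) = mex{0} = 1
G(2) = mex{1,0} = 2
G(3) = mex{2,1,0} = 3
G(4) = mex{3,2,1} = 0
G(5) = mex{0,3,2,0} = 1
G(6) = mex{1,0,3,1} = 2
G(7) = mex{2,1,0,2} = 3
G(8) = mex{3,2,1,3} = 0
G(9) = mex{0,3,2,0,0} = 1
G(10) = mex{1,0,3,1,1} = 2
G(11) = mex{2,1,0,2,2} = 3
G(12) = mex{3,2,1,3,3} = 0
G(13) = mex{0,3,2,0,0} = 1
G(14) = mex{1,0,3,1,1} = 2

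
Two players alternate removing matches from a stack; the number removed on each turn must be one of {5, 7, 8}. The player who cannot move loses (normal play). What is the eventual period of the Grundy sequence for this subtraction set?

13

G(0) = 0
G(1) = mex{} = 0
G(2) = mex{} = 0
G(3) = mex{} = 0
G(4) = mex{} = 0
G(5) = mex{0} = 1
G(6) = mex{0} = 1
G(7) = mex{0,0} = 1
G(8) = mex{0,0,0} = 1
G(9) = mex{0,0,0} = 1
G(10) = mex{1,0,0} = 2
G(11) = mex{1,0,0} = 2
G(12) = mex{1,1,0} = 2
G(13) = mex{1,1,1} = 0
G(14) = mex{1,1,1} = 0
G(15) = mex{2,1,1} = 0
G(16) = mex{2,1,1} = 0
G(17) = mex{2,2,1} = 0
G(18) = mex{0,2,2} = 1
G(19) = mex{0,2,2} = 1
G(20) = mex{0,0,2} = 1
G(21) = mex{0,0,0} = 1
G(22) = mex{0,0,0} = 1
G(23) = mex{1,0,0} = 2
G(24) = mex{1,0,0} = 2
G(25) = mex{1,1,0} = 2
G(26) = mex{1,1,1} = 0
G(27) = mex{1,1,1} = 0
G(n+13) = G(n) holds for n = 0,…,7 (a full window of length max(S) = 8), so the sequence is purely periodic with period 13.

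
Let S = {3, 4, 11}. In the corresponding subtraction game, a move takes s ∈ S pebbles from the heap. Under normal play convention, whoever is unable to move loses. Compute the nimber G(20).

2

G(0) = 0
G(1) = mex{} = 0
G(2) = mex{} = 0
G(3) = mex{0} = 1
G(4) = mex{0,0} = 1
G(5) = mex{0,0} = 1
G(6) = mex{1,0} = 2
G(7) = mex{1,1} = 0
G(8) = mex{1,1} = 0
G(9) = mex{2,1} = 0
G(10) = mex{0,2} = 1
G(11) = mex{0,0,0} = 1
G(12) = mex{0,0,0} = 1
G(13) = mex{1,0,0} = 2
G(14) = mex{1,1,1} = 0
G(15) = mex{1,1,1} = 0
G(16) = mex{2,1,1} = 0
G(17) = mex{0,2,2} = 1
G(18) = mex{0,0,0} = 1
G(19) = mex{0,0,0} = 1
G(20) = mex{1,0,0} = 2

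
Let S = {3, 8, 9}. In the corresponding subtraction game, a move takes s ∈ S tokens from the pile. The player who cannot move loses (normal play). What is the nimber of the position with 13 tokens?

0

G(0) = 0
G(1) = mex{} = 0
G(2) = mex{} = 0
G(3) = mex{0} = 1
G(4) = mex{0} = 1
G(5) = mex{0} = 1
G(6) = mex{1} = 0
G(7) = mex{1} = 0
G(8) = mex{1,0} = 2
G(9) = mex{0,0,0} = 1
G(10) = mex{0,0,0} = 1
G(11) = mex{2,1,0} = 3
G(12) = mex{1,1,1} = 0
G(13) = mex{1,1,1} = 0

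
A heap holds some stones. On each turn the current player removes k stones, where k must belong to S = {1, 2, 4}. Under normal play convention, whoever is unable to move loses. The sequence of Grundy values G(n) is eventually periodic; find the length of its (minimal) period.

G(0) = 0
G(1) = mex{0} = 1
G(2) = mex{1,0} = 2
G(3) = mex{2,1} = 0
G(4) = mex{0,2,0} = 1
G(5) = mex{1,0,1} = 2
G(6) = mex{2,1,2} = 0
G(7) = mex{0,2,0} = 1
G(8) = mex{1,0,1} = 2
G(9) = mex{2,1,2} = 0
G(10) = mex{0,2,0} = 1
G(11) = mex{1,0,1} = 2
G(12) = mex{2,1,2} = 0
G(13) = mex{0,2,0} = 1
G(14) = mex{1,0,1} = 2
G(n+3) = G(n) holds for n = 0,…,3 (a full window of length max(S) = 4), so the sequence is purely periodic with period 3.

3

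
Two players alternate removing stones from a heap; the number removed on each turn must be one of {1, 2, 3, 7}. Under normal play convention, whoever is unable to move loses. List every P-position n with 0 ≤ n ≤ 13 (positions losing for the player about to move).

G(0) = 0
G(1) = mex{0} = 1
G(2) = mex{1,0} = 2
G(3) = mex{2,1,0} = 3
G(4) = mex{3,2,1} = 0
G(5) = mex{0,3,2} = 1
G(6) = mex{1,0,3} = 2
G(7) = mex{2,1,0,0} = 3
G(8) = mex{3,2,1,1} = 0
G(9) = mex{0,3,2,2} = 1
G(10) = mex{1,0,3,3} = 2
G(11) = mex{2,1,0,0} = 3
G(12) = mex{3,2,1,1} = 0
G(13) = mex{0,3,2,2} = 1
P-positions are exactly the n with G(n) = 0.

0, 4, 8, 12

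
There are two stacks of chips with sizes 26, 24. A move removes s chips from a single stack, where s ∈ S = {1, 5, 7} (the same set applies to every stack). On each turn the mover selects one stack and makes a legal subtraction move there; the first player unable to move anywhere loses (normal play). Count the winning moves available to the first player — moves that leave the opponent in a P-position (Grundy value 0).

0

All stacks use S = {1, 5, 7}:
G(0) = 0
G(1) = mex{0} = 1
G(2) = mex{1} = 0
G(3) = mex{0} = 1
G(4) = mex{1} = 0
G(5) = mex{0,0} = 1
G(6) = mex{1,1} = 0
G(7) = mex{0,0,0} = 1
G(8) = mex{1,1,1} = 0
G(9) = mex{0,0,0} = 1
G(10) = mex{1,1,1} = 0
G(11) = mex{0,0,0} = 1
G(12) = mex{1,1,1} = 0
G(13) = mex{0,0,0} = 1
G(14) = mex{1,1,1} = 0
G(15) = mex{0,0,0} = 1
G(16) = mex{1,1,1} = 0
G(17) = mex{0,0,0} = 1
G(18) = mex{1,1,1} = 0
G(19) = mex{0,0,0} = 1
G(20) = mex{1,1,1} = 0
G(21) = mex{0,0,0} = 1
G(22) = mex{1,1,1} = 0
G(23) = mex{0,0,0} = 1
G(24) = mex{1,1,1} = 0
G(25) = mex{0,0,0} = 1
G(26) = mex{1,1,1} = 0
Stack A: G(26) = 0.
Stack B: G(24) = 0.
Combined Grundy value = 0 ⊕ 0 = 0.
A winning move leaves total XOR = 0, i.e. changes one component's Grundy value g to g ⊕ X where X is the current total.
Stack A: target g' = 0⊕0 = 0, but every legal move changes the Grundy value (mex property), so 0 moves.
Stack B: target g' = 0⊕0 = 0, but every legal move changes the Grundy value (mex property), so 0 moves.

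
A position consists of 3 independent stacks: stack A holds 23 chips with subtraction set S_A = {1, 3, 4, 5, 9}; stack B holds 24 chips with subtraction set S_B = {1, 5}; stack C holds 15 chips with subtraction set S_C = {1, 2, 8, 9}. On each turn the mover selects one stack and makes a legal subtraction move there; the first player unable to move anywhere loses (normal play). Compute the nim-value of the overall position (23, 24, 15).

1

Stack A, S = {1, 3, 4, 5, 9}:
G(0) = 0
G(1) = mex{0} = 1
G(2) = mex{1} = 0
G(3) = mex{0,0} = 1
G(4) = mex{1,1,0} = 2
G(5) = mex{2,0,1,0} = 3
G(6) = mex{3,1,0,1} = 2
G(7) = mex{2,2,1,0} = 3
G(8) = mex{3,3,2,1} = 0
G(9) = mex{0,2,3,2,0} = 1
G(10) = mex{1,3,2,3,1} = 0
G(11) = mex{0,0,3,2,0} = 1
G(12) = mex{1,1,0,3,1} = 2
G(13) = mex{2,0,1,0,2} = 3
G(14) = mex{3,1,0,1,3} = 2
G(15) = mex{2,2,1,0,2} = 3
G(16) = mex{3,3,2,1,3} = 0
G(17) = mex{0,2,3,2,0} = 1
G(18) = mex{1,3,2,3,1} = 0
G(19) = mex{0,0,3,2,0} = 1
G(20) = mex{1,1,0,3,1} = 2
G(21) = mex{2,0,1,0,2} = 3
G(22) = mex{3,1,0,1,3} = 2
G(23) = mex{2,2,1,0,2} = 3
G_A(23) = 3.
Stack B, S = {1, 5}:
G(0) = 0
G(1) = mex{0} = 1
G(2) = mex{1} = 0
G(3) = mex{0} = 1
G(4) = mex{1} = 0
G(5) = mex{0,0} = 1
G(6) = mex{1,1} = 0
G(7) = mex{0,0} = 1
G(8) = mex{1,1} = 0
G(9) = mex{0,0} = 1
G(10) = mex{1,1} = 0
G(11) = mex{0,0} = 1
G(12) = mex{1,1} = 0
G(13) = mex{0,0} = 1
G(14) = mex{1,1} = 0
G(15) = mex{0,0} = 1
G(16) = mex{1,1} = 0
G(17) = mex{0,0} = 1
G(18) = mex{1,1} = 0
G(19) = mex{0,0} = 1
G(20) = mex{1,1} = 0
G(21) = mex{0,0} = 1
G(22) = mex{1,1} = 0
G(23) = mex{0,0} = 1
G(24) = mex{1,1} = 0
G_B(24) = 0.
Stack C, S = {1, 2, 8, 9}:
n :  0  1  2  3  4  5  6  7  8  9 10 11 12 13 14 15
G :  0  1  2  0  1  2  0  1  2  3  0  1  2  0  1  2
G_C(15) = 2.
Combined Grundy value = 3 ⊕ 0 ⊕ 2 = 1.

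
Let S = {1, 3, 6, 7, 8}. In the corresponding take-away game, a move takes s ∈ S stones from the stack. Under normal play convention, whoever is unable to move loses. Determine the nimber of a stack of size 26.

G(0) = 0
G(1) = mex{0} = 1
G(2) = mex{1} = 0
G(3) = mex{0,0} = 1
G(4) = mex{1,1} = 0
G(5) = mex{0,0} = 1
G(6) = mex{1,1,0} = 2
G(7) = mex{2,0,1,0} = 3
G(8) = mex{3,1,0,1,0} = 2
G(9) = mex{2,2,1,0,1} = 3
G(10) = mex{3,3,0,1,0} = 2
G(11) = mex{2,2,1,0,1} = 3
G(12) = mex{3,3,2,1,0} = 4
G(13) = mex{4,2,3,2,1} = 0
G(14) = mex{0,3,2,3,2} = 1
G(15) = mex{1,4,3,2,3} = 0
G(16) = mex{0,0,2,3,2} = 1
G(17) = mex{1,1,3,2,3} = 0
G(18) = mex{0,0,4,3,2} = 1
G(19) = mex{1,1,0,4,3} = 2
G(20) = mex{2,0,1,0,4} = 3
G(21) = mex{3,1,0,1,0} = 2
G(22) = mex{2,2,1,0,1} = 3
G(23) = mex{3,3,0,1,0} = 2
G(24) = mex{2,2,1,0,1} = 3
G(25) = mex{3,3,2,1,0} = 4
G(26) = mex{4,2,3,2,1} = 0

0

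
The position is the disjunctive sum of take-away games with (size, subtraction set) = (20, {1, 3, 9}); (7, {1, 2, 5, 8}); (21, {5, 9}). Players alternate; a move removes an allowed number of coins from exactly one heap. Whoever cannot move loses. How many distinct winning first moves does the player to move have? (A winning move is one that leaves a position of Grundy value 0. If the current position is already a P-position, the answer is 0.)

0

Heap A, S = {1, 3, 9}:
G(0) = 0
G(1) = mex{0} = 1
G(2) = mex{1} = 0
G(3) = mex{0,0} = 1
G(4) = mex{1,1} = 0
G(5) = mex{0,0} = 1
G(6) = mex{1,1} = 0
G(7) = mex{0,0} = 1
G(8) = mex{1,1} = 0
G(9) = mex{0,0,0} = 1
G(10) = mex{1,1,1} = 0
G(11) = mex{0,0,0} = 1
G(12) = mex{1,1,1} = 0
G(13) = mex{0,0,0} = 1
G(14) = mex{1,1,1} = 0
G(15) = mex{0,0,0} = 1
G(16) = mex{1,1,1} = 0
G(17) = mex{0,0,0} = 1
G(18) = mex{1,1,1} = 0
G(19) = mex{0,0,0} = 1
G(20) = mex{1,1,1} = 0
G_A(20) = 0.
Heap B, S = {1, 2, 5, 8}:
n : 0 1 2 3 4 5 6 7
G : 0 1 2 0 1 2 0 1
G_B(7) = 1.
Heap C, S = {5, 9}:
n :  0  1  2  3  4  5  6  7  8  9 10 11 12 13 14 15 16 17 18 19 20 21
G :  0  0  0  0  0  1  1  1  1  1  2  2  2  2  0  0  0  0  0  1  1  1
G_C(21) = 1.
Combined Grundy value = 0 ⊕ 1 ⊕ 1 = 0.
A winning move leaves total XOR = 0, i.e. changes one component's Grundy value g to g ⊕ X where X is the current total.
Heap A: target g' = 0⊕0 = 0, but every legal move changes the Grundy value (mex property), so 0 moves.
Heap B: target g' = 1⊕0 = 1, but every legal move changes the Grundy value (mex property), so 0 moves.
Heap C: target g' = 1⊕0 = 1, but every legal move changes the Grundy value (mex property), so 0 moves.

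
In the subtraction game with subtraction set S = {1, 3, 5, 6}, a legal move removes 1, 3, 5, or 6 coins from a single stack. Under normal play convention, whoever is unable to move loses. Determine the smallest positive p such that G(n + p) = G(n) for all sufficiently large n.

11

G(0) = 0
G(1) = mex{0} = 1
G(2) = mex{1} = 0
G(3) = mex{0,0} = 1
G(4) = mex{1,1} = 0
G(5) = mex{0,0,0} = 1
G(6) = mex{1,1,1,0} = 2
G(7) = mex{2,0,0,1} = 3
G(8) = mex{3,1,1,0} = 2
G(9) = mex{2,2,0,1} = 3
G(10) = mex{3,3,1,0} = 2
G(11) = mex{2,2,2,1} = 0
G(12) = mex{0,3,3,2} = 1
G(13) = mex{1,2,2,3} = 0
G(14) = mex{0,0,3,2} = 1
G(15) = mex{1,1,2,3} = 0
G(16) = mex{0,0,0,2} = 1
G(17) = mex{1,1,1,0} = 2
G(18) = mex{2,0,0,1} = 3
G(19) = mex{3,1,1,0} = 2
G(20) = mex{2,2,0,1} = 3
G(21) = mex{3,3,1,0} = 2
G(22) = mex{2,2,2,1} = 0
G(23) = mex{0,3,3,2} = 1
G(n+11) = G(n) holds for n = 0,…,5 (a full window of length max(S) = 6), so the sequence is purely periodic with period 11.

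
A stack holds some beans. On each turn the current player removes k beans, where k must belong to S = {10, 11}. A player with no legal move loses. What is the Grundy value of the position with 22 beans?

G(0) = 0
G(1) = mex{} = 0
G(2) = mex{} = 0
G(3) = mex{} = 0
G(4) = mex{} = 0
G(5) = mex{} = 0
G(6) = mex{} = 0
G(7) = mex{} = 0
G(8) = mex{} = 0
G(9) = mex{} = 0
G(10) = mex{0} = 1
G(11) = mex{0,0} = 1
G(12) = mex{0,0} = 1
G(13) = mex{0,0} = 1
G(14) = mex{0,0} = 1
G(15) = mex{0,0} = 1
G(16) = mex{0,0} = 1
G(17) = mex{0,0} = 1
G(18) = mex{0,0} = 1
G(19) = mex{0,0} = 1
G(20) = mex{1,0} = 2
G(21) = mex{1,1} = 0
G(22) = mex{1,1} = 0

0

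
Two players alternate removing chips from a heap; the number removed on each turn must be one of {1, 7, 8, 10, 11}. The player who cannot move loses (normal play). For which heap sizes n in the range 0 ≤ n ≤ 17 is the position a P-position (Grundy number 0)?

n :  0  1  2  3  4  5  6  7  8  9 10 11 12 13 14 15 16 17
G :  0  1  0  1  0  1  0  1  2  3  2  3  2  3  2  3  4  5
P-positions are exactly the n with G(n) = 0.

0, 2, 4, 6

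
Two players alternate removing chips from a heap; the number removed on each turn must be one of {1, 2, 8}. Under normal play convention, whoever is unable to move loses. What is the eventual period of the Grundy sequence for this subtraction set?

3

G(0) = 0
G(1) = mex{0} = 1
G(2) = mex{1,0} = 2
G(3) = mex{2,1} = 0
G(4) = mex{0,2} = 1
G(5) = mex{1,0} = 2
G(6) = mex{2,1} = 0
G(7) = mex{0,2} = 1
G(8) = mex{1,0,0} = 2
G(9) = mex{2,1,1} = 0
G(10) = mex{0,2,2} = 1
G(11) = mex{1,0,0} = 2
G(12) = mex{2,1,1} = 0
G(13) = mex{0,2,2} = 1
G(14) = mex{1,0,0} = 2
G(n+3) = G(n) holds for n = 0,…,7 (a full window of length max(S) = 8), so the sequence is purely periodic with period 3.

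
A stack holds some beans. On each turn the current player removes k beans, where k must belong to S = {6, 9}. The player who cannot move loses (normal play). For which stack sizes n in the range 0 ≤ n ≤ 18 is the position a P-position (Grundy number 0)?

G(0) = 0
G(1) = mex{} = 0
G(2) = mex{} = 0
G(3) = mex{} = 0
G(4) = mex{} = 0
G(5) = mex{} = 0
G(6) = mex{0} = 1
G(7) = mex{0} = 1
G(8) = mex{0} = 1
G(9) = mex{0,0} = 1
G(10) = mex{0,0} = 1
G(11) = mex{0,0} = 1
G(12) = mex{1,0} = 2
G(13) = mex{1,0} = 2
G(14) = mex{1,0} = 2
G(15) = mex{1,1} = 0
G(16) = mex{1,1} = 0
G(17) = mex{1,1} = 0
G(18) = mex{2,1} = 0
P-positions are exactly the n with G(n) = 0.

0, 1, 2, 3, 4, 5, 15, 16, 17, 18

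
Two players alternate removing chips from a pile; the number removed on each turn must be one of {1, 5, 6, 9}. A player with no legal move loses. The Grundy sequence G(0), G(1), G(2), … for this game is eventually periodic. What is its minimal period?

12

n :  0  1  2  3  4  5  6  7  8  9 10 11 12 13 14 15 16 17 18 19 20 21 22 23 24 25
G :  0  1  0  1  0  1  2  3  2  3  2  3  0  1  0  1  0  1  2  3  2  3  2  3  0  1
G(n+12) = G(n) holds for n = 0,…,8 (a full window of length max(S) = 9), so the sequence is purely periodic with period 12.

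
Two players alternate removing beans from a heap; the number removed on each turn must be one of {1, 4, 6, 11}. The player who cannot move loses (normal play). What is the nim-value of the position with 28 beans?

1

G(0) = 0
G(1) = mex{0} = 1
G(2) = mex{1} = 0
G(3) = mex{0} = 1
G(4) = mex{1,0} = 2
G(5) = mex{2,1} = 0
G(6) = mex{0,0,0} = 1
G(7) = mex{1,1,1} = 0
G(8) = mex{0,2,0} = 1
G(9) = mex{1,0,1} = 2
G(10) = mex{2,1,2} = 0
G(11) = mex{0,0,0,0} = 1
G(12) = mex{1,1,1,1} = 0
G(13) = mex{0,2,0,0} = 1
G(14) = mex{1,0,1,1} = 2
G(15) = mex{2,1,2,2} = 0
G(16) = mex{0,0,0,0} = 1
G(17) = mex{1,1,1,1} = 0
G(18) = mex{0,2,0,0} = 1
G(19) = mex{1,0,1,1} = 2
G(20) = mex{2,1,2,2} = 0
G(21) = mex{0,0,0,0} = 1
G(22) = mex{1,1,1,1} = 0
G(23) = mex{0,2,0,0} = 1
G(24) = mex{1,0,1,1} = 2
G(25) = mex{2,1,2,2} = 0
G(26) = mex{0,0,0,0} = 1
G(27) = mex{1,1,1,1} = 0
G(28) = mex{0,2,0,0} = 1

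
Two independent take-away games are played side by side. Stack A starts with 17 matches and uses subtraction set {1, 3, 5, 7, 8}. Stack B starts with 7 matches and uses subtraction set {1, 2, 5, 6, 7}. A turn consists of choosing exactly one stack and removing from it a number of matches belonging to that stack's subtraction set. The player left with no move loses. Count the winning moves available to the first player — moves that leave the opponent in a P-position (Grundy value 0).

Stack A, S = {1, 3, 5, 7, 8}:
G(0) = 0
G(1) = mex{0} = 1
G(2) = mex{1} = 0
G(3) = mex{0,0} = 1
G(4) = mex{1,1} = 0
G(5) = mex{0,0,0} = 1
G(6) = mex{1,1,1} = 0
G(7) = mex{0,0,0,0} = 1
G(8) = mex{1,1,1,1,0} = 2
G(9) = mex{2,0,0,0,1} = 3
G(10) = mex{3,1,1,1,0} = 2
G(11) = mex{2,2,0,0,1} = 3
G(12) = mex{3,3,1,1,0} = 2
G(13) = mex{2,2,2,0,1} = 3
G(14) = mex{3,3,3,1,0} = 2
G(15) = mex{2,2,2,2,1} = 0
G(16) = mex{0,3,3,3,2} = 1
G(17) = mex{1,2,2,2,3} = 0
G_A(17) = 0.
Stack B, S = {1, 2, 5, 6, 7}:
G(0) = 0
G(1) = mex{0} = 1
G(2) = mex{1,0} = 2
G(3) = mex{2,1} = 0
G(4) = mex{0,2} = 1
G(5) = mex{1,0,0} = 2
G(6) = mex{2,1,1,0} = 3
G(7) = mex{3,2,2,1,0} = 4
G_B(7) = 4.
Combined Grundy value = 0 ⊕ 4 = 4.
A winning move leaves total XOR = 0, i.e. changes one component's Grundy value g to g ⊕ X where X is the current total.
Stack A: need g' = 0⊕4 = 4. Options: 17−1→G=1, 17−3→G=2, 17−5→G=2, 17−7→G=2, 17−8→G=3. Hits: 0.
Stack B: need g' = 4⊕4 = 0. Options: 7−1→G=3, 7−2→G=2, 7−5→G=2, 7−6→G=1, 7−7→G=0. Hits: 1.

1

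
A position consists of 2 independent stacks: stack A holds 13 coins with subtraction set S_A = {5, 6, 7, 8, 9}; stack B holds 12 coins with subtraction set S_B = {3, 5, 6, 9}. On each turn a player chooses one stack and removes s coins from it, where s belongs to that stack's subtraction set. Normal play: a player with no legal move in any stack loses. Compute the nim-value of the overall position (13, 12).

2

Stack A, S = {5, 6, 7, 8, 9}:
G(0) = 0
G(1) = mex{} = 0
G(2) = mex{} = 0
G(3) = mex{} = 0
G(4) = mex{} = 0
G(5) = mex{0} = 1
G(6) = mex{0,0} = 1
G(7) = mex{0,0,0} = 1
G(8) = mex{0,0,0,0} = 1
G(9) = mex{0,0,0,0,0} = 1
G(10) = mex{1,0,0,0,0} = 2
G(11) = mex{1,1,0,0,0} = 2
G(12) = mex{1,1,1,0,0} = 2
G(13) = mex{1,1,1,1,0} = 2
G_A(13) = 2.
Stack B, S = {3, 5, 6, 9}:
n :  0  1  2  3  4  5  6  7  8  9 10 11 12
G :  0  0  0  1  1  1  2  2  2  3  3  3  0
G_B(12) = 0.
Combined Grundy value = 2 ⊕ 0 = 2.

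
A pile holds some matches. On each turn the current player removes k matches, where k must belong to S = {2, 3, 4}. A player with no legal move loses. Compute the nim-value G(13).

n :  0  1  2  3  4  5  6  7  8  9 10 11 12 13
G :  0  0  1  1  2  2  0  0  1  1  2  2  0  0

0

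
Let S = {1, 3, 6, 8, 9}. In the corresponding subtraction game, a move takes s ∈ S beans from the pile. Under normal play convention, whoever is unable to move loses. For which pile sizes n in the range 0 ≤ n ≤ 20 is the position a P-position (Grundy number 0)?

G(0) = 0
G(1) = mex{0} = 1
G(2) = mex{1} = 0
G(3) = mex{0,0} = 1
G(4) = mex{1,1} = 0
G(5) = mex{0,0} = 1
G(6) = mex{1,1,0} = 2
G(7) = mex{2,0,1} = 3
G(8) = mex{3,1,0,0} = 2
G(9) = mex{2,2,1,1,0} = 3
G(10) = mex{3,3,0,0,1} = 2
G(11) = mex{2,2,1,1,0} = 3
G(12) = mex{3,3,2,0,1} = 4
G(13) = mex{4,2,3,1,0} = 5
G(14) = mex{5,3,2,2,1} = 0
G(15) = mex{0,4,3,3,2} = 1
G(16) = mex{1,5,2,2,3} = 0
G(17) = mex{0,0,3,3,2} = 1
G(18) = mex{1,1,4,2,3} = 0
G(19) = mex{0,0,5,3,2} = 1
G(20) = mex{1,1,0,4,3} = 2
P-positions are exactly the n with G(n) = 0.

0, 2, 4, 14, 16, 18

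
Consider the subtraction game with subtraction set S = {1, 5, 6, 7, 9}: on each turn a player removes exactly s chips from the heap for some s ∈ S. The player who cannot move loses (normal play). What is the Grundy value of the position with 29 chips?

n :  0  1  2  3  4  5  6  7  8  9 10 11 12 13 14 15 16 17 18 19 20 21 22 23 24 25 26 27 28 29
G :  0  1  0  1  0  1  2  3  2  3  2  3  0  1  0  1  0  1  2  3  2  3  2  3  0  1  0  1  0  1

1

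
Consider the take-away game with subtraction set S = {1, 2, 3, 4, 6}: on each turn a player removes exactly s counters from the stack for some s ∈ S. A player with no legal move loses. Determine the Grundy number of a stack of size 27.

2

G(0) = 0
G(1) = mex{0} = 1
G(2) = mex{1,0} = 2
G(3) = mex{2,1,0} = 3
G(4) = mex{3,2,1,0} = 4
G(5) = mex{4,3,2,1} = 0
G(6) = mex{0,4,3,2,0} = 1
G(7) = mex{1,0,4,3,1} = 2
G(8) = mex{2,1,0,4,2} = 3
G(9) = mex{3,2,1,0,3} = 4
G(10) = mex{4,3,2,1,4} = 0
G(11) = mex{0,4,3,2,0} = 1
G(12) = mex{1,0,4,3,1} = 2
G(13) = mex{2,1,0,4,2} = 3
G(14) = mex{3,2,1,0,3} = 4
G(15) = mex{4,3,2,1,4} = 0
G(16) = mex{0,4,3,2,0} = 1
G(17) = mex{1,0,4,3,1} = 2
G(18) = mex{2,1,0,4,2} = 3
G(19) = mex{3,2,1,0,3} = 4
G(20) = mex{4,3,2,1,4} = 0
G(21) = mex{0,4,3,2,0} = 1
G(22) = mex{1,0,4,3,1} = 2
G(23) = mex{2,1,0,4,2} = 3
G(24) = mex{3,2,1,0,3} = 4
G(25) = mex{4,3,2,1,4} = 0
G(26) = mex{0,4,3,2,0} = 1
G(27) = mex{1,0,4,3,1} = 2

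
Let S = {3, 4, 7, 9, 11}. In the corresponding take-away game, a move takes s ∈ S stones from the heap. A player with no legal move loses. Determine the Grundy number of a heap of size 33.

G(0) = 0
G(1) = mex{} = 0
G(2) = mex{} = 0
G(3) = mex{0} = 1
G(4) = mex{0,0} = 1
G(5) = mex{0,0} = 1
G(6) = mex{1,0} = 2
G(7) = mex{1,1,0} = 2
G(8) = mex{1,1,0} = 2
G(9) = mex{2,1,0,0} = 3
G(10) = mex{2,2,1,0} = 3
G(11) = mex{2,2,1,0,0} = 3
G(12) = mex{3,2,1,1,0} = 4
G(13) = mex{3,3,2,1,0} = 4
G(14) = mex{3,3,2,1,1} = 0
G(15) = mex{4,3,2,2,1} = 0
G(16) = mex{4,4,3,2,1} = 0
G(17) = mex{0,4,3,2,2} = 1
G(18) = mex{0,0,3,3,2} = 1
G(19) = mex{0,0,4,3,2} = 1
G(20) = mex{1,0,4,3,3} = 2
G(21) = mex{1,1,0,4,3} = 2
G(22) = mex{1,1,0,4,3} = 2
G(23) = mex{2,1,0,0,4} = 3
G(24) = mex{2,2,1,0,4} = 3
G(25) = mex{2,2,1,0,0} = 3
G(26) = mex{3,2,1,1,0} = 4
G(27) = mex{3,3,2,1,0} = 4
G(28) = mex{3,3,2,1,1} = 0
G(29) = mex{4,3,2,2,1} = 0
G(30) = mex{4,4,3,2,1} = 0
G(31) = mex{0,4,3,2,2} = 1
G(32) = mex{0,0,3,3,2} = 1
G(33) = mex{0,0,4,3,2} = 1

1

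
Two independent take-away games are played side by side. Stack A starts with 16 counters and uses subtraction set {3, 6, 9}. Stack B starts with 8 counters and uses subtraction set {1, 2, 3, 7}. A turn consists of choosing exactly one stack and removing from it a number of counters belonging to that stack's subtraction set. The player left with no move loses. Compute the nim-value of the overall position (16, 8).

Stack A, S = {3, 6, 9}:
n :  0  1  2  3  4  5  6  7  8  9 10 11 12 13 14 15 16
G :  0  0  0  1  1  1  2  2  2  3  3  3  0  0  0  1  1
G_A(16) = 1.
Stack B, S = {1, 2, 3, 7}:
G(0) = 0
G(1) = mex{0} = 1
G(2) = mex{1,0} = 2
G(3) = mex{2,1,0} = 3
G(4) = mex{3,2,1} = 0
G(5) = mex{0,3,2} = 1
G(6) = mex{1,0,3} = 2
G(7) = mex{2,1,0,0} = 3
G(8) = mex{3,2,1,1} = 0
G_B(8) = 0.
Combined Grundy value = 1 ⊕ 0 = 1.

1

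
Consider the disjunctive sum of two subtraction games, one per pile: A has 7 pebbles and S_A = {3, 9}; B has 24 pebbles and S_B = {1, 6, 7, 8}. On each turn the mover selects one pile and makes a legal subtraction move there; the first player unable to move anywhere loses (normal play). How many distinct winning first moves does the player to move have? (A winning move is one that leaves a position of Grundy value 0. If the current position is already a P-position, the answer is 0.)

1

Pile A, S = {3, 9}:
G(0) = 0
G(1) = mex{} = 0
G(2) = mex{} = 0
G(3) = mex{0} = 1
G(4) = mex{0} = 1
G(5) = mex{0} = 1
G(6) = mex{1} = 0
G(7) = mex{1} = 0
G_A(7) = 0.
Pile B, S = {1, 6, 7, 8}:
G(0) = 0
G(1) = mex{0} = 1
G(2) = mex{1} = 0
G(3) = mex{0} = 1
G(4) = mex{1} = 0
G(5) = mex{0} = 1
G(6) = mex{1,0} = 2
G(7) = mex{2,1,0} = 3
G(8) = mex{3,0,1,0} = 2
G(9) = mex{2,1,0,1} = 3
G(10) = mex{3,0,1,0} = 2
G(11) = mex{2,1,0,1} = 3
G(12) = mex{3,2,1,0} = 4
G(13) = mex{4,3,2,1} = 0
G(14) = mex{0,2,3,2} = 1
G(15) = mex{1,3,2,3} = 0
G(16) = mex{0,2,3,2} = 1
G(17) = mex{1,3,2,3} = 0
G(18) = mex{0,4,3,2} = 1
G(19) = mex{1,0,4,3} = 2
G(20) = mex{2,1,0,4} = 3
G(21) = mex{3,0,1,0} = 2
G(22) = mex{2,1,0,1} = 3
G(23) = mex{3,0,1,0} = 2
G(24) = mex{2,1,0,1} = 3
G_B(24) = 3.
Combined Grundy value = 0 ⊕ 3 = 3.
A winning move leaves total XOR = 0, i.e. changes one component's Grundy value g to g ⊕ X where X is the current total.
Pile A: need g' = 0⊕3 = 3. Options: 7−3→G=1. Hits: 0.
Pile B: need g' = 3⊕3 = 0. Options: 24−1→G=2, 24−6→G=1, 24−7→G=0, 24−8→G=1. Hits: 1.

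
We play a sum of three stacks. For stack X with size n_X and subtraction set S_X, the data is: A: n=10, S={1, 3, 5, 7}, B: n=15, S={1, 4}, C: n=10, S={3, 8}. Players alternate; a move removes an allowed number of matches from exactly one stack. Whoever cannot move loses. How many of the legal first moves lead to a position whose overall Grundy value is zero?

7

Stack A, S = {1, 3, 5, 7}:
n :  0  1  2  3  4  5  6  7  8  9 10
G :  0  1  0  1  0  1  0  1  0  1  0
G_A(10) = 0.
Stack B, S = {1, 4}:
n :  0  1  2  3  4  5  6  7  8  9 10 11 12 13 14 15
G :  0  1  0  1  2  0  1  0  1  2  0  1  0  1  2  0
G_B(15) = 0.
Stack C, S = {3, 8}:
n :  0  1  2  3  4  5  6  7  8  9 10
G :  0  0  0  1  1  1  0  0  2  1  1
G_C(10) = 1.
Combined Grundy value = 0 ⊕ 0 ⊕ 1 = 1.
A winning move leaves total XOR = 0, i.e. changes one component's Grundy value g to g ⊕ X where X is the current total.
Stack A: need g' = 0⊕1 = 1. Options: 10−1→G=1, 10−3→G=1, 10−5→G=1, 10−7→G=1. Hits: 4.
Stack B: need g' = 0⊕1 = 1. Options: 15−1→G=2, 15−4→G=1. Hits: 1.
Stack C: need g' = 1⊕1 = 0. Options: 10−3→G=0, 10−8→G=0. Hits: 2.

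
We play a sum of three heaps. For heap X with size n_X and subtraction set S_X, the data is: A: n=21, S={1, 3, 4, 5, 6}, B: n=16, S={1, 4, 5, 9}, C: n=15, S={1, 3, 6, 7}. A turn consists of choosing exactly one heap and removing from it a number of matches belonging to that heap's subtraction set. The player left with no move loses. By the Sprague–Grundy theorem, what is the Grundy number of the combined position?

0

Heap A, S = {1, 3, 4, 5, 6}:
G(0) = 0
G(1) = mex{0} = 1
G(2) = mex{1} = 0
G(3) = mex{0,0} = 1
G(4) = mex{1,1,0} = 2
G(5) = mex{2,0,1,0} = 3
G(6) = mex{3,1,0,1,0} = 2
G(7) = mex{2,2,1,0,1} = 3
G(8) = mex{3,3,2,1,0} = 4
G(9) = mex{4,2,3,2,1} = 0
G(10) = mex{0,3,2,3,2} = 1
G(11) = mex{1,4,3,2,3} = 0
G(12) = mex{0,0,4,3,2} = 1
G(13) = mex{1,1,0,4,3} = 2
G(14) = mex{2,0,1,0,4} = 3
G(15) = mex{3,1,0,1,0} = 2
G(16) = mex{2,2,1,0,1} = 3
G(17) = mex{3,3,2,1,0} = 4
G(18) = mex{4,2,3,2,1} = 0
G(19) = mex{0,3,2,3,2} = 1
G(20) = mex{1,4,3,2,3} = 0
G(21) = mex{0,0,4,3,2} = 1
G_A(21) = 1.
Heap B, S = {1, 4, 5, 9}:
G(0) = 0
G(1) = mex{0} = 1
G(2) = mex{1} = 0
G(3) = mex{0} = 1
G(4) = mex{1,0} = 2
G(5) = mex{2,1,0} = 3
G(6) = mex{3,0,1} = 2
G(7) = mex{2,1,0} = 3
G(8) = mex{3,2,1} = 0
G(9) = mex{0,3,2,0} = 1
G(10) = mex{1,2,3,1} = 0
G(11) = mex{0,3,2,0} = 1
G(12) = mex{1,0,3,1} = 2
G(13) = mex{2,1,0,2} = 3
G(14) = mex{3,0,1,3} = 2
G(15) = mex{2,1,0,2} = 3
G(16) = mex{3,2,1,3} = 0
G_B(16) = 0.
Heap C, S = {1, 3, 6, 7}:
n :  0  1  2  3  4  5  6  7  8  9 10 11 12 13 14 15
G :  0  1  0  1  0  1  2  3  2  3  2  3  0  1  0  1
G_C(15) = 1.
Combined Grundy value = 1 ⊕ 0 ⊕ 1 = 0.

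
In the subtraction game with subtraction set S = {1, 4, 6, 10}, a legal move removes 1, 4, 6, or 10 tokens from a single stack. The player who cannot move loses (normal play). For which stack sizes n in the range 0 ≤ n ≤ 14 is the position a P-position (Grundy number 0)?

G(0) = 0
G(1) = mex{0} = 1
G(2) = mex{1} = 0
G(3) = mex{0} = 1
G(4) = mex{1,0} = 2
G(5) = mex{2,1} = 0
G(6) = mex{0,0,0} = 1
G(7) = mex{1,1,1} = 0
G(8) = mex{0,2,0} = 1
G(9) = mex{1,0,1} = 2
G(10) = mex{2,1,2,0} = 3
G(11) = mex{3,0,0,1} = 2
G(12) = mex{2,1,1,0} = 3
G(13) = mex{3,2,0,1} = 4
G(14) = mex{4,3,1,2} = 0
P-positions are exactly the n with G(n) = 0.

0, 2, 5, 7, 14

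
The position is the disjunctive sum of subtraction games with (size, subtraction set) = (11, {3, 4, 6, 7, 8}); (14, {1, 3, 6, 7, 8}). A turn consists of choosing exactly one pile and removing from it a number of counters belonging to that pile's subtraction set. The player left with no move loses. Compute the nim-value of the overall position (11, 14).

1

Pile A, S = {3, 4, 6, 7, 8}:
n :  0  1  2  3  4  5  6  7  8  9 10 11
G :  0  0  0  1  1  1  2  2  2  3  3  0
G_A(11) = 0.
Pile B, S = {1, 3, 6, 7, 8}:
G(0) = 0
G(1) = mex{0} = 1
G(2) = mex{1} = 0
G(3) = mex{0,0} = 1
G(4) = mex{1,1} = 0
G(5) = mex{0,0} = 1
G(6) = mex{1,1,0} = 2
G(7) = mex{2,0,1,0} = 3
G(8) = mex{3,1,0,1,0} = 2
G(9) = mex{2,2,1,0,1} = 3
G(10) = mex{3,3,0,1,0} = 2
G(11) = mex{2,2,1,0,1} = 3
G(12) = mex{3,3,2,1,0} = 4
G(13) = mex{4,2,3,2,1} = 0
G(14) = mex{0,3,2,3,2} = 1
G_B(14) = 1.
Combined Grundy value = 0 ⊕ 1 = 1.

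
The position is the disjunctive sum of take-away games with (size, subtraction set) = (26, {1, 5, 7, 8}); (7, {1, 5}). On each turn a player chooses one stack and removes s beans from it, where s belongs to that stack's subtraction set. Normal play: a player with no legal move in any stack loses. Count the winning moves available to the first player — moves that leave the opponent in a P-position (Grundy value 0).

1

Stack A, S = {1, 5, 7, 8}:
n :  0  1  2  3  4  5  6  7  8  9 10 11 12 13 14 15 16 17 18 19 20 21 22 23 24 25 26
G :  0  1  0  1  0  1  0  1  2  3  2  3  2  3  2  0  1  0  1  0  1  0  1  2  3  2  3
G_A(26) = 3.
Stack B, S = {1, 5}:
G(0) = 0
G(1) = mex{0} = 1
G(2) = mex{1} = 0
G(3) = mex{0} = 1
G(4) = mex{1} = 0
G(5) = mex{0,0} = 1
G(6) = mex{1,1} = 0
G(7) = mex{0,0} = 1
G_B(7) = 1.
Combined Grundy value = 3 ⊕ 1 = 2.
A winning move leaves total XOR = 0, i.e. changes one component's Grundy value g to g ⊕ X where X is the current total.
Stack A: need g' = 3⊕2 = 1. Options: 26−1→G=2, 26−5→G=0, 26−7→G=0, 26−8→G=1. Hits: 1.
Stack B: need g' = 1⊕2 = 3. Options: 7−1→G=0, 7−5→G=0. Hits: 0.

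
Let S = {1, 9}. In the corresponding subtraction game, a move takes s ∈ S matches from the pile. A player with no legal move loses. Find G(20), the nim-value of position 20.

0

G(0) = 0
G(1) = mex{0} = 1
G(2) = mex{1} = 0
G(3) = mex{0} = 1
G(4) = mex{1} = 0
G(5) = mex{0} = 1
G(6) = mex{1} = 0
G(7) = mex{0} = 1
G(8) = mex{1} = 0
G(9) = mex{0,0} = 1
G(10) = mex{1,1} = 0
G(11) = mex{0,0} = 1
G(12) = mex{1,1} = 0
G(13) = mex{0,0} = 1
G(14) = mex{1,1} = 0
G(15) = mex{0,0} = 1
G(16) = mex{1,1} = 0
G(17) = mex{0,0} = 1
G(18) = mex{1,1} = 0
G(19) = mex{0,0} = 1
G(20) = mex{1,1} = 0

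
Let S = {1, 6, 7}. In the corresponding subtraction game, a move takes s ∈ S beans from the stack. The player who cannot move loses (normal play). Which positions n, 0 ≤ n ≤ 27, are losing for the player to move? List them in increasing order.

0, 2, 4, 12, 14, 16, 24, 26

G(0) = 0
G(1) = mex{0} = 1
G(2) = mex{1} = 0
G(3) = mex{0} = 1
G(4) = mex{1} = 0
G(5) = mex{0} = 1
G(6) = mex{1,0} = 2
G(7) = mex{2,1,0} = 3
G(8) = mex{3,0,1} = 2
G(9) = mex{2,1,0} = 3
G(10) = mex{3,0,1} = 2
G(11) = mex{2,1,0} = 3
G(12) = mex{3,2,1} = 0
G(13) = mex{0,3,2} = 1
G(14) = mex{1,2,3} = 0
G(15) = mex{0,3,2} = 1
G(16) = mex{1,2,3} = 0
G(17) = mex{0,3,2} = 1
G(18) = mex{1,0,3} = 2
G(19) = mex{2,1,0} = 3
G(20) = mex{3,0,1} = 2
G(21) = mex{2,1,0} = 3
G(22) = mex{3,0,1} = 2
G(23) = mex{2,1,0} = 3
G(24) = mex{3,2,1} = 0
G(25) = mex{0,3,2} = 1
G(26) = mex{1,2,3} = 0
G(27) = mex{0,3,2} = 1
P-positions are exactly the n with G(n) = 0.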